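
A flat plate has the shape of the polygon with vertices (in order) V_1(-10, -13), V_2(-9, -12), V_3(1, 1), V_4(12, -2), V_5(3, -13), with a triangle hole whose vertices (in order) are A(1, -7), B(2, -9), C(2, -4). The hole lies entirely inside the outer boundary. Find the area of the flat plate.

161

Outer boundary:
Apply Gauss's area formula: 2A = Σ (x_i·y_{i+1} − x_{i+1}·y_i), indices taken mod 5.
V_1→V_2: (-10)(-12) − (-9)(-13) = 3
V_2→V_3: (-9)(1) − (1)(-12) = 3
V_3→V_4: (1)(-2) − (12)(1) = -14
V_4→V_5: (12)(-13) − (3)(-2) = -150
V_5→V_1: (3)(-13) − (-10)(-13) = -169
Σ = -327
Area = |Σ|/2 = 163.5.
Hole:
Apply the shoelace (surveyor's) formula: 2A = Σ (x_i·y_{i+1} − x_{i+1}·y_i), indices taken mod 3.
Σ = (5) + (10) + (-10) = 5
Area = |Σ|/2 = 2.5.
Net area = 163.5 − 2.5 = 161.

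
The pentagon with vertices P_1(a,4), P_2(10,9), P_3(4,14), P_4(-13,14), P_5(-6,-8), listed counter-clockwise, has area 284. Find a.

Write out the shoelace sum; only the two edges meeting at P_1 involve a:
2·Area = [((-6)·4 − a·(-8)) + (a·9 − 10·4)] + 530
       = 17·a + 466 = 568
⇒ a = 6.

6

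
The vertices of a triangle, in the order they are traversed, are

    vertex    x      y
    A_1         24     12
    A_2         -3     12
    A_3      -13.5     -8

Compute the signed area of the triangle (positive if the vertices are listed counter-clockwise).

Σ = (324) + (186) + (30) = 540
Signed area = Σ/2 = 270 (positive ⇒ counter-clockwise traversal).

270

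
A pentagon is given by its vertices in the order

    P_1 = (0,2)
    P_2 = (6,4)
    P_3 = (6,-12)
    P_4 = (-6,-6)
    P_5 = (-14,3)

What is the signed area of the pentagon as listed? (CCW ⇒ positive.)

Apply Gauss's area formula: 2A = Σ (x_i·y_{i+1} − x_{i+1}·y_i), indices taken mod 5.
Σ = (-12) + (-96) + (-108) + (-102) + (-28) = -346
Signed area = Σ/2 = -173 (negative ⇒ clockwise traversal).

-173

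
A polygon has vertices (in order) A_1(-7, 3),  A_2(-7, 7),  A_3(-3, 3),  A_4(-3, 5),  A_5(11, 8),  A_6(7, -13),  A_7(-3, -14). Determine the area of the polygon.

278

Apply the shoelace formula: 2A = Σ (x_i·y_{i+1} − x_{i+1}·y_i), indices taken mod 7.
A_1→A_2: (-7)(7) − (-7)(3) = -28
A_2→A_3: (-7)(3) − (-3)(7) = 0
A_3→A_4: (-3)(5) − (-3)(3) = -6
A_4→A_5: (-3)(8) − (11)(5) = -79
A_5→A_6: (11)(-13) − (7)(8) = -199
A_6→A_7: (7)(-14) − (-3)(-13) = -137
A_7→A_1: (-3)(3) − (-7)(-14) = -107
Σ = -556
Area = |Σ|/2 = 278.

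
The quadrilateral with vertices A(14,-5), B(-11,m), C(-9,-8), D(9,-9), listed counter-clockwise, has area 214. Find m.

Write out the shoelace sum; only the two edges meeting at B involve m:
2·Area = [(14·m − (-11)·(-5)) + ((-11)·(-8) − (-9)·m)] + 234
       = 23·m + 267 = 428
⇒ m = 7.

7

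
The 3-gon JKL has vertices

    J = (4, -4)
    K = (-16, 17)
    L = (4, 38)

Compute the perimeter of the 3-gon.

|JK| = √((-20)² + (21)²) = √841 = 29
|KL| = √((20)² + (21)²) = √841 = 29
|LJ| = √((0)² + (-42)²) = √1764 = 42
Perimeter = 29 + 29 + 42 = 100.

100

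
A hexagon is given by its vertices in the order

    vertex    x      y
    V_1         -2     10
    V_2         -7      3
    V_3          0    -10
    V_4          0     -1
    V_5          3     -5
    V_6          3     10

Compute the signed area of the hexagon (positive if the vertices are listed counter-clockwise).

Apply the surveyor's formula: 2A = Σ (x_i·y_{i+1} − x_{i+1}·y_i), indices taken mod 6.
Cross-terms: 64, 70, 0, 3, 45, 50  ⇒  Σ = 232
Signed area = Σ/2 = 116 (positive ⇒ counter-clockwise traversal).

116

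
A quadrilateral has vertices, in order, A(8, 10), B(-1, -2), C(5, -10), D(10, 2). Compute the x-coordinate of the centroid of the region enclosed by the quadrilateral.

Apply the surveyor's formula. First the cross-terms c_i = x_i·y_{i+1} − x_{i+1}·y_i:
  -6, 20, 110, 84  ⇒  2A = 208, A = 104.
Then Σ (x_i + x_{i+1})·c_i = 3200, so x̄ = 3200 / (6·104) = 200/39.

200/39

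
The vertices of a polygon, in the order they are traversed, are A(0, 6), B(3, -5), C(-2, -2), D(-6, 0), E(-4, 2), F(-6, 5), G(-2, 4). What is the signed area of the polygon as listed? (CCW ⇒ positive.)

Apply Gauss's area formula: 2A = Σ (x_i·y_{i+1} − x_{i+1}·y_i), indices taken mod 7.
Σ = (-18) + (-16) + (-12) + (-12) + (-8) + (-14) + (-12) = -92
Signed area = Σ/2 = -46 (negative ⇒ clockwise traversal).

-46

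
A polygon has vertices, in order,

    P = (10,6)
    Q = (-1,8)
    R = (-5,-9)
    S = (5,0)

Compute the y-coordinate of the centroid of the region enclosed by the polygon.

Apply the shoelace formula. First the cross-terms c_i = x_i·y_{i+1} − x_{i+1}·y_i:
  86, 49, 45, 30  ⇒  2A = 210, A = 105.
Then Σ (y_i + y_{i+1})·c_i = 930, so ȳ = 930 / (6·105) = 31/21.

31/21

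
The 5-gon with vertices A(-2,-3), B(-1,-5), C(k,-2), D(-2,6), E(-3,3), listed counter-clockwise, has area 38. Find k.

4

The doubled signed area Σ (x_i y_{i+1} − x_{i+1} y_i) is linear in k.
With k=0 it equals 32; the coefficient of k is 11 (from the two edges through C).
So 11·k + 32 = 2·38 = 76 ⇒ k = 4.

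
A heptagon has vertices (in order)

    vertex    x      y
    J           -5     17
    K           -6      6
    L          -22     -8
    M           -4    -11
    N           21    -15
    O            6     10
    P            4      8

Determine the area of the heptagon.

584.5

Apply the surveyor's formula: 2A = Σ (x_i·y_{i+1} − x_{i+1}·y_i), indices taken mod 7.
Σ = (72) + (180) + (210) + (291) + (300) + (8) + (108) = 1169
Area = |Σ|/2 = 584.5.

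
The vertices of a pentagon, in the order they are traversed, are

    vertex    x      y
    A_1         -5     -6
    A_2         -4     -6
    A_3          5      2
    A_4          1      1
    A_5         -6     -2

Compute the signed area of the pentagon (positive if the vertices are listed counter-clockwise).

Apply the shoelace formula: 2A = Σ (x_i·y_{i+1} − x_{i+1}·y_i), indices taken mod 5.
Σ = (6) + (22) + (3) + (4) + (26) = 61
Signed area = Σ/2 = 30.5 (positive ⇒ counter-clockwise traversal).

30.5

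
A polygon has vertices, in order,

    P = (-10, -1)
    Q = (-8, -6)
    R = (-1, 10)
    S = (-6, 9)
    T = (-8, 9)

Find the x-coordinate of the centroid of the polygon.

-845/133

Apply Gauss's area formula. First the cross-terms c_i = x_i·y_{i+1} − x_{i+1}·y_i:
  52, -86, 51, 18, 98  ⇒  2A = 133, A = 66.5.
Then Σ (x_i + x_{i+1})·c_i = -2535, so x̄ = -2535 / (6·66.5) = -845/133.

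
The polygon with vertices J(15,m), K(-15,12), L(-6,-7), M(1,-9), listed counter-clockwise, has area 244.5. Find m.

Write out the shoelace sum; only the two edges meeting at J involve m:
2·Area = [(1·m − 15·(-9)) + (15·12 − (-15)·m)] + 238
       = 16·m + 553 = 489
⇒ m = -4.

-4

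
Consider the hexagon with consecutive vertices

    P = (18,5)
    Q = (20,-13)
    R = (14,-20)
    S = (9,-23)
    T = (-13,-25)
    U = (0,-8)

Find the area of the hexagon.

485

Cross-terms: -334, -218, -142, -524, 104, 144  ⇒  Σ = -970
Area = |Σ|/2 = 485.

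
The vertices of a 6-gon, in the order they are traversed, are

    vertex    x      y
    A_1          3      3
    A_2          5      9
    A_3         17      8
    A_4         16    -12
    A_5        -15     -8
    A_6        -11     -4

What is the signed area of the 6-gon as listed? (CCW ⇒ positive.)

A_1→A_2: (3)(9) − (5)(3) = 12
A_2→A_3: (5)(8) − (17)(9) = -113
A_3→A_4: (17)(-12) − (16)(8) = -332
A_4→A_5: (16)(-8) − (-15)(-12) = -308
A_5→A_6: (-15)(-4) − (-11)(-8) = -28
A_6→A_1: (-11)(3) − (3)(-4) = -21
Σ = -790
Signed area = Σ/2 = -395 (negative ⇒ clockwise traversal).

-395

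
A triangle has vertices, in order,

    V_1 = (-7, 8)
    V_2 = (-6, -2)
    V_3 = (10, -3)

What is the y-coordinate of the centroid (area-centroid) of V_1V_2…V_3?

1

Apply the surveyor's formula. First the cross-terms c_i = x_i·y_{i+1} − x_{i+1}·y_i:
  62, 38, 59  ⇒  2A = 159, A = 79.5.
Then Σ (y_i + y_{i+1})·c_i = 477, so ȳ = 477 / (6·79.5) = 1.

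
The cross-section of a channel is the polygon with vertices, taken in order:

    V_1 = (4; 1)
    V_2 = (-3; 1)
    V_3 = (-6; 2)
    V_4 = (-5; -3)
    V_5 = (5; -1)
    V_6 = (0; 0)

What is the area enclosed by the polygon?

V_1→V_2: (4)(1) − (-3)(1) = 7
V_2→V_3: (-3)(2) − (-6)(1) = 0
V_3→V_4: (-6)(-3) − (-5)(2) = 28
V_4→V_5: (-5)(-1) − (5)(-3) = 20
V_5→V_6: (5)(0) − (0)(-1) = 0
V_6→V_1: (0)(1) − (4)(0) = 0
Σ = 55
Area = |Σ|/2 = 27.5.

27.5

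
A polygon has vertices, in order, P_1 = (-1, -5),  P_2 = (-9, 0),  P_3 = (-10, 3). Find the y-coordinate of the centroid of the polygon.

-2/3

Apply Gauss's area formula. First the cross-terms c_i = x_i·y_{i+1} − x_{i+1}·y_i:
  -45, -27, 53  ⇒  2A = -19, A = -9.5.
Then Σ (y_i + y_{i+1})·c_i = 38, so ȳ = 38 / (6·(-9.5)) = -2/3.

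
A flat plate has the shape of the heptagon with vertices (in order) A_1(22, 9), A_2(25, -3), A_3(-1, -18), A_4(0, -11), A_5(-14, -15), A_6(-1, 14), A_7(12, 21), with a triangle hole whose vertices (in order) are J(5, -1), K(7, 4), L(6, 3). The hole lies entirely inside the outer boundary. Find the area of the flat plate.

819

Outer boundary:
Σ = (-291) + (-453) + (11) + (-154) + (-211) + (-189) + (-354) = -1641
Area = |Σ|/2 = 820.5.
Hole:
Apply Gauss's area formula: 2A = Σ (x_i·y_{i+1} − x_{i+1}·y_i), indices taken mod 3.
J→K: (5)(4) − (7)(-1) = 27
K→L: (7)(3) − (6)(4) = -3
L→J: (6)(-1) − (5)(3) = -21
Σ = 3
Area = |Σ|/2 = 1.5.
Net area = 820.5 − 1.5 = 819.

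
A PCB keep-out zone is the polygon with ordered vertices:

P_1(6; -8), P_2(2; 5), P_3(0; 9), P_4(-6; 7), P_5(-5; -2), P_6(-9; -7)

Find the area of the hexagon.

Apply Gauss's area formula: 2A = Σ (x_i·y_{i+1} − x_{i+1}·y_i), indices taken mod 6.
Cross-terms: 46, 18, 54, 47, 17, 114  ⇒  Σ = 296
Area = |Σ|/2 = 148.

148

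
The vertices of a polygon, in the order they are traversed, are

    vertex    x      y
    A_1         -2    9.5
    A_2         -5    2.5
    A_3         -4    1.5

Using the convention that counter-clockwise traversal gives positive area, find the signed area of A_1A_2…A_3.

Σ = (42.5) + (2.5) + (-35) = 10
Signed area = Σ/2 = 5 (positive ⇒ counter-clockwise traversal).

5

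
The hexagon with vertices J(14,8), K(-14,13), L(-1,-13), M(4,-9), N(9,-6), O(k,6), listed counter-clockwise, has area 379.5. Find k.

Write out the shoelace sum; only the two edges meeting at O involve k:
2·Area = [(9·6 − k·(-6)) + (k·8 − 14·6)] + 607
       = 14·k + 577 = 759
⇒ k = 13.

13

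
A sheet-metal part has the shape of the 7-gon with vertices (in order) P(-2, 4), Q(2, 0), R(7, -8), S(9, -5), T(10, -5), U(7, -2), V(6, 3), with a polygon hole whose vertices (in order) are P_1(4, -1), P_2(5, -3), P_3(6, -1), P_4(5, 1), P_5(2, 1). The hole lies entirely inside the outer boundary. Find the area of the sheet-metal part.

41

Outer boundary:
Apply the shoelace formula: 2A = Σ (x_i·y_{i+1} − x_{i+1}·y_i), indices taken mod 7.
Σ = (-8) + (-16) + (37) + (5) + (15) + (33) + (30) = 96
Area = |Σ|/2 = 48.
Hole:
Cross-terms: -7, 13, 11, 3, -6  ⇒  Σ = 14
Area = |Σ|/2 = 7.
Net area = 48 − 7 = 41.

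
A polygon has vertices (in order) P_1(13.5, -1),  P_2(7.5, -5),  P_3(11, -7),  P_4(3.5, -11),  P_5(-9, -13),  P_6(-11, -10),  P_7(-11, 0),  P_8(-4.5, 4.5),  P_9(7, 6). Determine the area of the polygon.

328.75

P_1→P_2: (13.5)(-5) − (7.5)(-1) = -60
P_2→P_3: (7.5)(-7) − (11)(-5) = 2.5
P_3→P_4: (11)(-11) − (3.5)(-7) = -96.5
P_4→P_5: (3.5)(-13) − (-9)(-11) = -144.5
P_5→P_6: (-9)(-10) − (-11)(-13) = -53
P_6→P_7: (-11)(0) − (-11)(-10) = -110
P_7→P_8: (-11)(4.5) − (-4.5)(0) = -49.5
P_8→P_9: (-4.5)(6) − (7)(4.5) = -58.5
P_9→P_1: (7)(-1) − (13.5)(6) = -88
Σ = -657.5
Area = |Σ|/2 = 328.75.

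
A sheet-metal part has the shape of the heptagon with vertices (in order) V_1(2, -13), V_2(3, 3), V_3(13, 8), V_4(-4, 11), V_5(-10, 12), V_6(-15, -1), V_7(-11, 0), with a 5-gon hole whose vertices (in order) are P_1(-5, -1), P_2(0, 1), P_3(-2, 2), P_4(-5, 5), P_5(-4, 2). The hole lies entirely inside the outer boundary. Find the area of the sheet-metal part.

Outer boundary:
Σ = (45) + (-15) + (175) + (62) + (190) + (-11) + (143) = 589
Area = |Σ|/2 = 294.5.
Hole:
Apply the shoelace (surveyor's) formula: 2A = Σ (x_i·y_{i+1} − x_{i+1}·y_i), indices taken mod 5.
Cross-terms: -5, 2, 0, 10, 14  ⇒  Σ = 21
Area = |Σ|/2 = 10.5.
Net area = 294.5 − 10.5 = 284.

284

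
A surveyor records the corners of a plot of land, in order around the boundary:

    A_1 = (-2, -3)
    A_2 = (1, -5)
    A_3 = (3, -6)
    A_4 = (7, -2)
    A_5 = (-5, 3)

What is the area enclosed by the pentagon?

45

Apply the shoelace formula: 2A = Σ (x_i·y_{i+1} − x_{i+1}·y_i), indices taken mod 5.
Σ = (13) + (9) + (36) + (11) + (21) = 90
Area = |Σ|/2 = 45.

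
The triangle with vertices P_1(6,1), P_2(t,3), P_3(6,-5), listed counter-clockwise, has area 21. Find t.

-1

The doubled signed area Σ (x_i y_{i+1} − x_{i+1} y_i) is linear in t.
With t=0 it equals 36; the coefficient of t is -6 (from the two edges through P_2).
So -6·t + 36 = 2·21 = 42 ⇒ t = -1.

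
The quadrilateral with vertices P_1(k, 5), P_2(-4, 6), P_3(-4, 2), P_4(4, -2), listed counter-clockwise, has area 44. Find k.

4

The doubled signed area Σ (x_i y_{i+1} − x_{i+1} y_i) is linear in k.
With k=0 it equals 56; the coefficient of k is 8 (from the two edges through P_1).
So 8·k + 56 = 2·44 = 88 ⇒ k = 4.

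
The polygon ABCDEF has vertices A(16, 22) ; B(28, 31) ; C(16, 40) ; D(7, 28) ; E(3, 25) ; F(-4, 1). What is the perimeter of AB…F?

104

|AB| = √((12)² + (9)²) = √225 = 15
|BC| = √((-12)² + (9)²) = √225 = 15
|CD| = √((-9)² + (-12)²) = √225 = 15
|DE| = √((-4)² + (-3)²) = √25 = 5
|EF| = √((-7)² + (-24)²) = √625 = 25
|FA| = √((20)² + (21)²) = √841 = 29
Perimeter = 15 + 15 + 15 + 5 + 25 + 29 = 104.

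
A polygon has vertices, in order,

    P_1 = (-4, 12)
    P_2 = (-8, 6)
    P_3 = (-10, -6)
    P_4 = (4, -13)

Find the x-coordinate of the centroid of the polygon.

-622/165

Apply the shoelace (surveyor's) formula. First the cross-terms c_i = x_i·y_{i+1} − x_{i+1}·y_i:
  72, 108, 154, -4  ⇒  2A = 330, A = 165.
Then Σ (x_i + x_{i+1})·c_i = -3732, so x̄ = -3732 / (6·165) = -622/165.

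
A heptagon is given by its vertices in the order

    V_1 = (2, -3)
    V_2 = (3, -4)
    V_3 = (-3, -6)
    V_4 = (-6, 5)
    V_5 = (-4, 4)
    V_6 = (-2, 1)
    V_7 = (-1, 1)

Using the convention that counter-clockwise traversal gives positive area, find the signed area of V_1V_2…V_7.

-40

V_1→V_2: (2)(-4) − (3)(-3) = 1
V_2→V_3: (3)(-6) − (-3)(-4) = -30
V_3→V_4: (-3)(5) − (-6)(-6) = -51
V_4→V_5: (-6)(4) − (-4)(5) = -4
V_5→V_6: (-4)(1) − (-2)(4) = 4
V_6→V_7: (-2)(1) − (-1)(1) = -1
V_7→V_1: (-1)(-3) − (2)(1) = 1
Σ = -80
Signed area = Σ/2 = -40 (negative ⇒ clockwise traversal).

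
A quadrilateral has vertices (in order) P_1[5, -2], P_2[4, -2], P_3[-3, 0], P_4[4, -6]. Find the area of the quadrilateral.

Apply the shoelace formula: 2A = Σ (x_i·y_{i+1} − x_{i+1}·y_i), indices taken mod 4.
Σ = (-2) + (-6) + (18) + (22) = 32
Area = |Σ|/2 = 16.

16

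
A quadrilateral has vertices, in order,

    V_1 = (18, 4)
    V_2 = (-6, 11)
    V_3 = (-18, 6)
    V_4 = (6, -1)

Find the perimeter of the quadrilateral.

|V_1V_2| = √((-24)² + (7)²) = √625 = 25
|V_2V_3| = √((-12)² + (-5)²) = √169 = 13
|V_3V_4| = √((24)² + (-7)²) = √625 = 25
|V_4V_1| = √((12)² + (5)²) = √169 = 13
Perimeter = 25 + 13 + 25 + 13 = 76.

76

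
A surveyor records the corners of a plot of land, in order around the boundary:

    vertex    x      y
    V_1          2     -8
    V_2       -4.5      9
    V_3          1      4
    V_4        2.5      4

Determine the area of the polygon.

39.5

Apply the surveyor's formula: 2A = Σ (x_i·y_{i+1} − x_{i+1}·y_i), indices taken mod 4.
Σ = (-18) + (-27) + (-6) + (-28) = -79
Area = |Σ|/2 = 39.5.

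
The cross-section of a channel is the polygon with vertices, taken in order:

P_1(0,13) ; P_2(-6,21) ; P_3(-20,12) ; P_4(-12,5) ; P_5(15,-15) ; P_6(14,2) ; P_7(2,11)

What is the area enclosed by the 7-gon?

Σ = (78) + (348) + (44) + (105) + (240) + (150) + (26) = 991
Area = |Σ|/2 = 495.5.

495.5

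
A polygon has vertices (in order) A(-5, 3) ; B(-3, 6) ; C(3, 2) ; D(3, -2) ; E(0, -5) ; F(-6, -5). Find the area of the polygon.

Apply the shoelace formula: 2A = Σ (x_i·y_{i+1} − x_{i+1}·y_i), indices taken mod 6.
Σ = (-21) + (-24) + (-12) + (-15) + (-30) + (-43) = -145
Area = |Σ|/2 = 72.5.

72.5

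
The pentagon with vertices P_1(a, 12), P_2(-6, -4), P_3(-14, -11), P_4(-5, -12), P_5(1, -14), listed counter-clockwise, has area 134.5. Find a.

-2

The doubled signed area Σ (x_i y_{i+1} − x_{i+1} y_i) is linear in a.
With a=0 it equals 289; the coefficient of a is 10 (from the two edges through P_1).
So 10·a + 289 = 2·134.5 = 269 ⇒ a = -2.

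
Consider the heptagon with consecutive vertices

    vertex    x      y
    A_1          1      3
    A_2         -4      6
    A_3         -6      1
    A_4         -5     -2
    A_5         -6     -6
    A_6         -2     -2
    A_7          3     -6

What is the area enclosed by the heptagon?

59

Apply the shoelace (surveyor's) formula: 2A = Σ (x_i·y_{i+1} − x_{i+1}·y_i), indices taken mod 7.
A_1→A_2: (1)(6) − (-4)(3) = 18
A_2→A_3: (-4)(1) − (-6)(6) = 32
A_3→A_4: (-6)(-2) − (-5)(1) = 17
A_4→A_5: (-5)(-6) − (-6)(-2) = 18
A_5→A_6: (-6)(-2) − (-2)(-6) = 0
A_6→A_7: (-2)(-6) − (3)(-2) = 18
A_7→A_1: (3)(3) − (1)(-6) = 15
Σ = 118
Area = |Σ|/2 = 59.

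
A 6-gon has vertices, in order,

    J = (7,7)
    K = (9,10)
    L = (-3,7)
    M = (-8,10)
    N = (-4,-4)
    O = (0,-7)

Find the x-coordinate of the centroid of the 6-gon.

Apply the shoelace (surveyor's) formula. First the cross-terms c_i = x_i·y_{i+1} − x_{i+1}·y_i:
  7, 93, 26, 72, 28, 49  ⇒  2A = 275, A = 137.5.
Then Σ (x_i + x_{i+1})·c_i = -249, so x̄ = -249 / (6·137.5) = -83/275.

-83/275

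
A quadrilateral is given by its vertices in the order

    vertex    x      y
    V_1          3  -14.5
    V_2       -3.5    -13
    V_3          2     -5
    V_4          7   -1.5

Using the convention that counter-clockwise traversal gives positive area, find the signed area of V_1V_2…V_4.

-55.625

Apply Gauss's area formula: 2A = Σ (x_i·y_{i+1} − x_{i+1}·y_i), indices taken mod 4.
V_1→V_2: (3)(-13) − (-3.5)(-14.5) = -89.75
V_2→V_3: (-3.5)(-5) − (2)(-13) = 43.5
V_3→V_4: (2)(-1.5) − (7)(-5) = 32
V_4→V_1: (7)(-14.5) − (3)(-1.5) = -97
Σ = -111.25
Signed area = Σ/2 = -55.625 (negative ⇒ clockwise traversal).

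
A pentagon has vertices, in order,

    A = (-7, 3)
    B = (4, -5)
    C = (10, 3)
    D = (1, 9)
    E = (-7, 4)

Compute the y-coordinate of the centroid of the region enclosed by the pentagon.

Apply the shoelace (surveyor's) formula. First the cross-terms c_i = x_i·y_{i+1} − x_{i+1}·y_i:
  23, 62, 87, 67, 7  ⇒  2A = 246, A = 123.
Then Σ (y_i + y_{i+1})·c_i = 1794, so ȳ = 1794 / (6·123) = 299/123.

299/123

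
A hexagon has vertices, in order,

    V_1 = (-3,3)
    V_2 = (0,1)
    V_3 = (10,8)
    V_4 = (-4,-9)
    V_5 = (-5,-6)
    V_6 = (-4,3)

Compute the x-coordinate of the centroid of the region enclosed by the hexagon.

Apply the shoelace formula. First the cross-terms c_i = x_i·y_{i+1} − x_{i+1}·y_i:
  -3, -10, -58, -21, -39, -3  ⇒  2A = -134, A = -67.
Then Σ (x_i + x_{i+1})·c_i = 122, so x̄ = 122 / (6·(-67)) = -61/201.

-61/201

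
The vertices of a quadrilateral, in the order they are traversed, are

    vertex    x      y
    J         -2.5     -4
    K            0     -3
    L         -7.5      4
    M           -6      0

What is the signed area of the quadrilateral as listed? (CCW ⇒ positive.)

16.5

Σ = (7.5) + (-22.5) + (24) + (24) = 33
Signed area = Σ/2 = 16.5 (positive ⇒ counter-clockwise traversal).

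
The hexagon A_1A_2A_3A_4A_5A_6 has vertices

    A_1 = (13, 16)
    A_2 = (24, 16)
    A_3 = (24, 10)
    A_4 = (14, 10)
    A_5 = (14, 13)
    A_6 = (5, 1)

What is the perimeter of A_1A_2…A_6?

|A_1A_2| = √((11)² + (0)²) = √121 = 11
|A_2A_3| = √((0)² + (-6)²) = √36 = 6
|A_3A_4| = √((-10)² + (0)²) = √100 = 10
|A_4A_5| = √((0)² + (3)²) = √9 = 3
|A_5A_6| = √((-9)² + (-12)²) = √225 = 15
|A_6A_1| = √((8)² + (15)²) = √289 = 17
Perimeter = 11 + 6 + 10 + 3 + 15 + 17 = 62.

62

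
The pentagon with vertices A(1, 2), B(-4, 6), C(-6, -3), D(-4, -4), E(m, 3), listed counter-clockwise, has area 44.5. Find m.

5

Write out the shoelace sum; only the two edges meeting at E involve m:
2·Area = [((-4)·3 − m·(-4)) + (m·2 − 1·3)] + 74
       = 6·m + 59 = 89
⇒ m = 5.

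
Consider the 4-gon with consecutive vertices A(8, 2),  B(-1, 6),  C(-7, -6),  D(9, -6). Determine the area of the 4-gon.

130

Apply the shoelace formula: 2A = Σ (x_i·y_{i+1} − x_{i+1}·y_i), indices taken mod 4.
Σ = (50) + (48) + (96) + (66) = 260
Area = |Σ|/2 = 130.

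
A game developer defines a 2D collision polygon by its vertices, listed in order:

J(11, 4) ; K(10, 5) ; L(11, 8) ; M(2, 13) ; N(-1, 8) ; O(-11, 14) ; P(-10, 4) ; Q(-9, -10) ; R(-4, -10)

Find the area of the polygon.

J→K: (11)(5) − (10)(4) = 15
K→L: (10)(8) − (11)(5) = 25
L→M: (11)(13) − (2)(8) = 127
M→N: (2)(8) − (-1)(13) = 29
N→O: (-1)(14) − (-11)(8) = 74
O→P: (-11)(4) − (-10)(14) = 96
P→Q: (-10)(-10) − (-9)(4) = 136
Q→R: (-9)(-10) − (-4)(-10) = 50
R→J: (-4)(4) − (11)(-10) = 94
Σ = 646
Area = |Σ|/2 = 323.

323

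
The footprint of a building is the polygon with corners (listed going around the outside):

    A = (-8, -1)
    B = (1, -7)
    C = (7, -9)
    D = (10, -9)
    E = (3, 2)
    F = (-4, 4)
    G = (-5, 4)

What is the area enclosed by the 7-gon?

116

Σ = (57) + (40) + (27) + (47) + (20) + (4) + (37) = 232
Area = |Σ|/2 = 116.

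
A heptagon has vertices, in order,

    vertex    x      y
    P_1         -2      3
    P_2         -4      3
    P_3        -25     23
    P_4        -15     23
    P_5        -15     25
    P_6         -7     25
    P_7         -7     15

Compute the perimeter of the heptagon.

|P_1P_2| = √((-2)² + (0)²) = √4 = 2
|P_2P_3| = √((-21)² + (20)²) = √841 = 29
|P_3P_4| = √((10)² + (0)²) = √100 = 10
|P_4P_5| = √((0)² + (2)²) = √4 = 2
|P_5P_6| = √((8)² + (0)²) = √64 = 8
|P_6P_7| = √((0)² + (-10)²) = √100 = 10
|P_7P_1| = √((5)² + (-12)²) = √169 = 13
Perimeter = 2 + 29 + 10 + 2 + 8 + 10 + 13 = 74.

74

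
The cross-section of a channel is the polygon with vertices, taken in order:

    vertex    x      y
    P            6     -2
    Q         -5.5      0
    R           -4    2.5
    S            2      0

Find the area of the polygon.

Apply the shoelace (surveyor's) formula: 2A = Σ (x_i·y_{i+1} − x_{i+1}·y_i), indices taken mod 4.
P→Q: (6)(0) − (-5.5)(-2) = -11
Q→R: (-5.5)(2.5) − (-4)(0) = -13.75
R→S: (-4)(0) − (2)(2.5) = -5
S→P: (2)(-2) − (6)(0) = -4
Σ = -33.75
Area = |Σ|/2 = 16.875.

16.875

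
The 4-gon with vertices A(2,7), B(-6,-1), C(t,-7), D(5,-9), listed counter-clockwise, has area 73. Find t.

Write out the shoelace sum; only the two edges meeting at C involve t:
2·Area = [((-6)·(-7) − t·(-1)) + (t·(-9) − 5·(-7))] + 93
       = -8·t + 170 = 146
⇒ t = 3.

3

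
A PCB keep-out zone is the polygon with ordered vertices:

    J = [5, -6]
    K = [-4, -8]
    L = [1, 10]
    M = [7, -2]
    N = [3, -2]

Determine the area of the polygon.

92

Σ = (-64) + (-32) + (-72) + (-8) + (-8) = -184
Area = |Σ|/2 = 92.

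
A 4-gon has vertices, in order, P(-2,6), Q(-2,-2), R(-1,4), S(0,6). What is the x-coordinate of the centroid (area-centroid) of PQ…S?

Apply the surveyor's formula. First the cross-terms c_i = x_i·y_{i+1} − x_{i+1}·y_i:
  16, -10, -6, 12  ⇒  2A = 12, A = 6.
Then Σ (x_i + x_{i+1})·c_i = -52, so x̄ = -52 / (6·6) = -13/9.

-13/9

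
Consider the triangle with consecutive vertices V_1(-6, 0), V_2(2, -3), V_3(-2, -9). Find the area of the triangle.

30

V_1→V_2: (-6)(-3) − (2)(0) = 18
V_2→V_3: (2)(-9) − (-2)(-3) = -24
V_3→V_1: (-2)(0) − (-6)(-9) = -54
Σ = -60
Area = |Σ|/2 = 30.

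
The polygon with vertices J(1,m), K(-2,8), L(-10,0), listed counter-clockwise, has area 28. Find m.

4

Write out the shoelace sum; only the two edges meeting at J involve m:
2·Area = [((-10)·m − 1·0) + (1·8 − (-2)·m)] + 80
       = -8·m + 88 = 56
⇒ m = 4.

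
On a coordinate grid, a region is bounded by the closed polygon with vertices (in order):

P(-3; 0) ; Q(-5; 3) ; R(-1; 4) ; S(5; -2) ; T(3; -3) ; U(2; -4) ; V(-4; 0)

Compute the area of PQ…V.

37.5

Σ = (-9) + (-17) + (-18) + (-9) + (-6) + (-16) + (0) = -75
Area = |Σ|/2 = 37.5.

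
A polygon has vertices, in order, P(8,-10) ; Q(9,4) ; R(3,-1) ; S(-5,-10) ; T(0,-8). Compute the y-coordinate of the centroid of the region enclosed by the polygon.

-1141/255

Apply Gauss's area formula. First the cross-terms c_i = x_i·y_{i+1} − x_{i+1}·y_i:
  122, -21, -35, 40, 64  ⇒  2A = 170, A = 85.
Then Σ (y_i + y_{i+1})·c_i = -2282, so ȳ = -2282 / (6·85) = -1141/255.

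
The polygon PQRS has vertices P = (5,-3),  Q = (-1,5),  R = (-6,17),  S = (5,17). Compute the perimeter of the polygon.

|PQ| = √((-6)² + (8)²) = √100 = 10
|QR| = √((-5)² + (12)²) = √169 = 13
|RS| = √((11)² + (0)²) = √121 = 11
|SP| = √((0)² + (-20)²) = √400 = 20
Perimeter = 10 + 13 + 11 + 20 = 54.

54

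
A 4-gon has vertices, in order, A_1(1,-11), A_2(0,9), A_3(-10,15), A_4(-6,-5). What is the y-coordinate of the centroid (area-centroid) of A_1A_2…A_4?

Apply the shoelace (surveyor's) formula. First the cross-terms c_i = x_i·y_{i+1} − x_{i+1}·y_i:
  9, 90, 140, 71  ⇒  2A = 310, A = 155.
Then Σ (y_i + y_{i+1})·c_i = 2406, so ȳ = 2406 / (6·155) = 401/155.

401/155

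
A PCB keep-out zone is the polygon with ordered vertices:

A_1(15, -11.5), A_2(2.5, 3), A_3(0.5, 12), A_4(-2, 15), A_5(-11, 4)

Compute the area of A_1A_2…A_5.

178.625

Σ = (73.75) + (28.5) + (31.5) + (157) + (66.5) = 357.25
Area = |Σ|/2 = 178.625.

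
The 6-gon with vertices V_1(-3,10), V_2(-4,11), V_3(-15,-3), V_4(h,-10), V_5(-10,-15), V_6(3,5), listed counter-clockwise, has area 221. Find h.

Write out the shoelace sum; only the two edges meeting at V_4 involve h:
2·Area = [((-15)·(-10) − h·(-3)) + (h·(-15) − (-10)·(-10))] + 224
       = -12·h + 274 = 442
⇒ h = -14.

-14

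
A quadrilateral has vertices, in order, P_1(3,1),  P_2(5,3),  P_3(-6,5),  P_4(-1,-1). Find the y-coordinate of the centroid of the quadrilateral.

Apply the surveyor's formula. First the cross-terms c_i = x_i·y_{i+1} − x_{i+1}·y_i:
  4, 43, 11, 2  ⇒  2A = 60, A = 30.
Then Σ (y_i + y_{i+1})·c_i = 404, so ȳ = 404 / (6·30) = 101/45.

101/45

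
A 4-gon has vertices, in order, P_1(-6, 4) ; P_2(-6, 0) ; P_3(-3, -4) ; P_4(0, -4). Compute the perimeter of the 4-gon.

|P_1P_2| = √((0)² + (-4)²) = √16 = 4
|P_2P_3| = √((3)² + (-4)²) = √25 = 5
|P_3P_4| = √((3)² + (0)²) = √9 = 3
|P_4P_1| = √((-6)² + (8)²) = √100 = 10
Perimeter = 4 + 5 + 3 + 10 = 22.

22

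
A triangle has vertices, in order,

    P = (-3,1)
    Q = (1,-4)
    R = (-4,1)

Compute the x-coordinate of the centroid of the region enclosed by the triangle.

Apply Gauss's area formula. First the cross-terms c_i = x_i·y_{i+1} − x_{i+1}·y_i:
  11, -15, -1  ⇒  2A = -5, A = -2.5.
Then Σ (x_i + x_{i+1})·c_i = 30, so x̄ = 30 / (6·(-2.5)) = -2.

-2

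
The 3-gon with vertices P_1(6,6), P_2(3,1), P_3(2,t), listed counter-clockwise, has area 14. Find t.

Write out the shoelace sum; only the two edges meeting at P_3 involve t:
2·Area = [(3·t − 2·1) + (2·6 − 6·t)] + -12
       = -3·t + -2 = 28
⇒ t = -10.

-10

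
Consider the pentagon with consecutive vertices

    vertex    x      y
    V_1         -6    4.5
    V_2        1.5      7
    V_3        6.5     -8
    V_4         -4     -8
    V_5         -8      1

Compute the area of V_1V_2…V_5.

144.125

Apply Gauss's area formula: 2A = Σ (x_i·y_{i+1} − x_{i+1}·y_i), indices taken mod 5.
Σ = (-48.75) + (-57.5) + (-84) + (-68) + (-30) = -288.25
Area = |Σ|/2 = 144.125.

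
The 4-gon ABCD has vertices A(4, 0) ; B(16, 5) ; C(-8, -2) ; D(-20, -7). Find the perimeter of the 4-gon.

|AB| = √((12)² + (5)²) = √169 = 13
|BC| = √((-24)² + (-7)²) = √625 = 25
|CD| = √((-12)² + (-5)²) = √169 = 13
|DA| = √((24)² + (7)²) = √625 = 25
Perimeter = 13 + 25 + 13 + 25 = 76.

76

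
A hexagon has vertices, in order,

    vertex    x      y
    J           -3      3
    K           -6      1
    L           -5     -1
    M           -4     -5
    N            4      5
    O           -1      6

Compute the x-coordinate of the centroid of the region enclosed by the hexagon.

Apply the shoelace (surveyor's) formula. First the cross-terms c_i = x_i·y_{i+1} − x_{i+1}·y_i:
  15, 11, 21, 0, 29, 15  ⇒  2A = 91, A = 45.5.
Then Σ (x_i + x_{i+1})·c_i = -418, so x̄ = -418 / (6·45.5) = -418/273.

-418/273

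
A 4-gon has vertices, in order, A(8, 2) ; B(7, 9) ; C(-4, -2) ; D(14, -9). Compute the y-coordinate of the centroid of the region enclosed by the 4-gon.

-51/61

Apply Gauss's area formula. First the cross-terms c_i = x_i·y_{i+1} − x_{i+1}·y_i:
  58, 22, 64, 100  ⇒  2A = 244, A = 122.
Then Σ (y_i + y_{i+1})·c_i = -612, so ȳ = -612 / (6·122) = -51/61.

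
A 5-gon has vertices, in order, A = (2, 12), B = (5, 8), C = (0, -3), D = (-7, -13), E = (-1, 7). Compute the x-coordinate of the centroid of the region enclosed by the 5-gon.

Apply Gauss's area formula. First the cross-terms c_i = x_i·y_{i+1} − x_{i+1}·y_i:
  -44, -15, -21, -62, -26  ⇒  2A = -168, A = -84.
Then Σ (x_i + x_{i+1})·c_i = 234, so x̄ = 234 / (6·(-84)) = -13/28.

-13/28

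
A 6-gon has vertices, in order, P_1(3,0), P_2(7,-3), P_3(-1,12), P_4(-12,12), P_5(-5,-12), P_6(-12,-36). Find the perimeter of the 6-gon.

122

|P_1P_2| = √((4)² + (-3)²) = √25 = 5
|P_2P_3| = √((-8)² + (15)²) = √289 = 17
|P_3P_4| = √((-11)² + (0)²) = √121 = 11
|P_4P_5| = √((7)² + (-24)²) = √625 = 25
|P_5P_6| = √((-7)² + (-24)²) = √625 = 25
|P_6P_1| = √((15)² + (36)²) = √1521 = 39
Perimeter = 5 + 17 + 11 + 25 + 25 + 39 = 122.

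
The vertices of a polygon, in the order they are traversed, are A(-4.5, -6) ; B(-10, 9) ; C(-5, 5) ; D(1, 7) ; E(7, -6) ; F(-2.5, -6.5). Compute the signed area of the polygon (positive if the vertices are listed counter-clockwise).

-137.625

Σ = (-100.5) + (-5) + (-40) + (-55) + (-60.5) + (-14.25) = -275.25
Signed area = Σ/2 = -137.625 (negative ⇒ clockwise traversal).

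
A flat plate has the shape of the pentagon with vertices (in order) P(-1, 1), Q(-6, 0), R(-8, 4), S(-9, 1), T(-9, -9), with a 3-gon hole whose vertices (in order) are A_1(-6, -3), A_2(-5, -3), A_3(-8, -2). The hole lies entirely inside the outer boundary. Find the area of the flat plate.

Outer boundary:
Apply the surveyor's formula: 2A = Σ (x_i·y_{i+1} − x_{i+1}·y_i), indices taken mod 5.
Σ = (6) + (-24) + (28) + (90) + (-18) = 82
Area = |Σ|/2 = 41.
Hole:
Apply the shoelace formula: 2A = Σ (x_i·y_{i+1} − x_{i+1}·y_i), indices taken mod 3.
Cross-terms: 3, -14, 12  ⇒  Σ = 1
Area = |Σ|/2 = 0.5.
Net area = 41 − 0.5 = 40.5.

40.5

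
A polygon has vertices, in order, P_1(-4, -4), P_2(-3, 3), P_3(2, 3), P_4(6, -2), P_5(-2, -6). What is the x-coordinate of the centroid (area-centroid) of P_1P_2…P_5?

19/117

Apply the surveyor's formula. First the cross-terms c_i = x_i·y_{i+1} − x_{i+1}·y_i:
  -24, -15, -22, -40, -16  ⇒  2A = -117, A = -58.5.
Then Σ (x_i + x_{i+1})·c_i = -57, so x̄ = -57 / (6·(-58.5)) = 19/117.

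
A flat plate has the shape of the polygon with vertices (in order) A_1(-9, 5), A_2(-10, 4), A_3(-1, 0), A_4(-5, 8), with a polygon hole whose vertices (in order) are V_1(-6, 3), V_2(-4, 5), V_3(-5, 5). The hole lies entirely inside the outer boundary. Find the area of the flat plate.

Outer boundary:
Σ = (14) + (4) + (-8) + (47) = 57
Area = |Σ|/2 = 28.5.
Hole:
Apply Gauss's area formula: 2A = Σ (x_i·y_{i+1} − x_{i+1}·y_i), indices taken mod 3.
Cross-terms: -18, 5, 15  ⇒  Σ = 2
Area = |Σ|/2 = 1.
Net area = 28.5 − 1 = 27.5.

27.5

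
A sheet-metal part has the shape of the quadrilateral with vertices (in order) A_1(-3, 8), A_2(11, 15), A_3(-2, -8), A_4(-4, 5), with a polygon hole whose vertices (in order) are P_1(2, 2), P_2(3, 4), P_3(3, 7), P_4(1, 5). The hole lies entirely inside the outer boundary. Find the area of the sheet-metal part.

Outer boundary:
Apply Gauss's area formula: 2A = Σ (x_i·y_{i+1} − x_{i+1}·y_i), indices taken mod 4.
Σ = (-133) + (-58) + (-42) + (-17) = -250
Area = |Σ|/2 = 125.
Hole:
Σ = (2) + (9) + (8) + (-8) = 11
Area = |Σ|/2 = 5.5.
Net area = 125 − 5.5 = 119.5.

119.5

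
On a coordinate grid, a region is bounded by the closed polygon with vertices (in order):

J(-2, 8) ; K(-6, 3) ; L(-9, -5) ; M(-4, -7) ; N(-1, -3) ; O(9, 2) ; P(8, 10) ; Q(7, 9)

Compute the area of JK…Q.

161

Cross-terms: 42, 57, 43, 5, 25, 74, 2, 74  ⇒  Σ = 322
Area = |Σ|/2 = 161.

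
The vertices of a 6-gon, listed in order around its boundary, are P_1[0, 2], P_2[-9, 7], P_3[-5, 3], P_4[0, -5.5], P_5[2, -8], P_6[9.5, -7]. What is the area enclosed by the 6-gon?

72.75

Σ = (18) + (8) + (27.5) + (11) + (62) + (19) = 145.5
Area = |Σ|/2 = 72.75.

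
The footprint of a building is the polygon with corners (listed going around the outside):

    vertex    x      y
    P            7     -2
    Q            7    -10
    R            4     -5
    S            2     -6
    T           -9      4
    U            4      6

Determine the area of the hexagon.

115.5

Σ = (-56) + (5) + (-14) + (-46) + (-70) + (-50) = -231
Area = |Σ|/2 = 115.5.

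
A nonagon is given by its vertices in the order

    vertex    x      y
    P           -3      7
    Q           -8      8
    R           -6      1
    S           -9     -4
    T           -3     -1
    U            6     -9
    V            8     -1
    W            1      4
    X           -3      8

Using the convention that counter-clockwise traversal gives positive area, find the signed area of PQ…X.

Apply the shoelace formula: 2A = Σ (x_i·y_{i+1} − x_{i+1}·y_i), indices taken mod 9.
Cross-terms: 32, 40, 33, -3, 33, 66, 33, 20, 3  ⇒  Σ = 257
Signed area = Σ/2 = 128.5 (positive ⇒ counter-clockwise traversal).

128.5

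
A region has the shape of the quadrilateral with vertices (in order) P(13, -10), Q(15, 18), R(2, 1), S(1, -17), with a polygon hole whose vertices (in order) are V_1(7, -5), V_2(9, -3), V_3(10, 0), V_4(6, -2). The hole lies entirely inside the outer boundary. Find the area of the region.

Outer boundary:
Σ = (384) + (-21) + (-35) + (211) = 539
Area = |Σ|/2 = 269.5.
Hole:
Cross-terms: 24, 30, -20, -16  ⇒  Σ = 18
Area = |Σ|/2 = 9.
Net area = 269.5 − 9 = 260.5.

260.5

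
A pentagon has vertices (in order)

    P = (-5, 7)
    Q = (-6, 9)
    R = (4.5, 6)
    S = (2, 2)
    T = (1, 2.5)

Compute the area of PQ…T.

30

Σ = (-3) + (-76.5) + (-3) + (3) + (19.5) = -60
Area = |Σ|/2 = 30.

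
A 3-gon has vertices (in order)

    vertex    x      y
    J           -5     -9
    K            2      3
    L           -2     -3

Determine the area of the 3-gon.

3

Apply the shoelace formula: 2A = Σ (x_i·y_{i+1} − x_{i+1}·y_i), indices taken mod 3.
Σ = (3) + (0) + (3) = 6
Area = |Σ|/2 = 3.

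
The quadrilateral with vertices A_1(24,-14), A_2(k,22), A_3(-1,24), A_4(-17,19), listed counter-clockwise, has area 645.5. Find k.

Write out the shoelace sum; only the two edges meeting at A_2 involve k:
2·Area = [(24·22 − k·(-14)) + (k·24 − (-1)·22)] + 171
       = 38·k + 721 = 1291
⇒ k = 15.

15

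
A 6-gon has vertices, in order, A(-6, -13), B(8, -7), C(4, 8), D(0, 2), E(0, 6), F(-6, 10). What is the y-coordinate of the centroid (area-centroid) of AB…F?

-431/210

Apply Gauss's area formula. First the cross-terms c_i = x_i·y_{i+1} − x_{i+1}·y_i:
  146, 92, 8, 0, 36, 138  ⇒  2A = 420, A = 210.
Then Σ (y_i + y_{i+1})·c_i = -2586, so ȳ = -2586 / (6·210) = -431/210.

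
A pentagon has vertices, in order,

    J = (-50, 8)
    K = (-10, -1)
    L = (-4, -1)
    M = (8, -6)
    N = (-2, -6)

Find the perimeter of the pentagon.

120

|JK| = √((40)² + (-9)²) = √1681 = 41
|KL| = √((6)² + (0)²) = √36 = 6
|LM| = √((12)² + (-5)²) = √169 = 13
|MN| = √((-10)² + (0)²) = √100 = 10
|NJ| = √((-48)² + (14)²) = √2500 = 50
Perimeter = 41 + 6 + 13 + 10 + 50 = 120.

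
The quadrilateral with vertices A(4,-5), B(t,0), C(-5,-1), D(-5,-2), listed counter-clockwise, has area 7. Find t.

The doubled signed area Σ (x_i y_{i+1} − x_{i+1} y_i) is linear in t.
With t=0 it equals 38; the coefficient of t is 4 (from the two edges through B).
So 4·t + 38 = 2·7 = 14 ⇒ t = -6.

-6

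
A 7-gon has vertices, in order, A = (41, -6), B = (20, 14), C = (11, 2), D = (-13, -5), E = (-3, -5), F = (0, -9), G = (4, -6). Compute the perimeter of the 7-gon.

|AB| = √((-21)² + (20)²) = √841 = 29
|BC| = √((-9)² + (-12)²) = √225 = 15
|CD| = √((-24)² + (-7)²) = √625 = 25
|DE| = √((10)² + (0)²) = √100 = 10
|EF| = √((3)² + (-4)²) = √25 = 5
|FG| = √((4)² + (3)²) = √25 = 5
|GA| = √((37)² + (0)²) = √1369 = 37
Perimeter = 29 + 15 + 25 + 10 + 5 + 5 + 37 = 126.

126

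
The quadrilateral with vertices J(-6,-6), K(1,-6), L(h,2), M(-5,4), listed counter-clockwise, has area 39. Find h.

-3

Write out the shoelace sum; only the two edges meeting at L involve h:
2·Area = [(1·2 − h·(-6)) + (h·4 − (-5)·2)] + 96
       = 10·h + 108 = 78
⇒ h = -3.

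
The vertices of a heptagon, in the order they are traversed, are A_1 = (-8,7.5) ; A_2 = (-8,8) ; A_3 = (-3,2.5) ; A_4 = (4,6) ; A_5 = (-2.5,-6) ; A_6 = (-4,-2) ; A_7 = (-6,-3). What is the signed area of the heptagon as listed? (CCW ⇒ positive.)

Cross-terms: -4, 4, -28, -9, -19, 0, -69  ⇒  Σ = -125
Signed area = Σ/2 = -62.5 (negative ⇒ clockwise traversal).

-62.5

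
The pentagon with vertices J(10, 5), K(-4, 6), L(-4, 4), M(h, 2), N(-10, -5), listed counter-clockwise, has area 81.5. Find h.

Write out the shoelace sum; only the two edges meeting at M involve h:
2·Area = [((-4)·2 − h·4) + (h·(-5) − (-10)·2)] + 88
       = -9·h + 100 = 163
⇒ h = -7.

-7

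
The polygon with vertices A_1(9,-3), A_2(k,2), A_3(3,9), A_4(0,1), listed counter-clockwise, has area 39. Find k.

The doubled signed area Σ (x_i y_{i+1} − x_{i+1} y_i) is linear in k.
With k=0 it equals 6; the coefficient of k is 12 (from the two edges through A_2).
So 12·k + 6 = 2·39 = 78 ⇒ k = 6.

6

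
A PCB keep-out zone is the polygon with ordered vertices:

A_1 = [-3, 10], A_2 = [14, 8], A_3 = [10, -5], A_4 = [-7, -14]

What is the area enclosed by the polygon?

Apply the surveyor's formula: 2A = Σ (x_i·y_{i+1} − x_{i+1}·y_i), indices taken mod 4.
Σ = (-164) + (-150) + (-175) + (-112) = -601
Area = |Σ|/2 = 300.5.

300.5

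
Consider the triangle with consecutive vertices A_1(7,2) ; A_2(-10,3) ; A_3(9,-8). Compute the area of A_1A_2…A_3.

Apply the surveyor's formula: 2A = Σ (x_i·y_{i+1} − x_{i+1}·y_i), indices taken mod 3.
Σ = (41) + (53) + (74) = 168
Area = |Σ|/2 = 84.

84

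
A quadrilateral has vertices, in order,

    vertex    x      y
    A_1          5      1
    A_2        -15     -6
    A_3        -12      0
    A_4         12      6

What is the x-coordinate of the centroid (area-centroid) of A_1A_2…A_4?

Apply the surveyor's formula. First the cross-terms c_i = x_i·y_{i+1} − x_{i+1}·y_i:
  -15, -72, -72, -18  ⇒  2A = -177, A = -88.5.
Then Σ (x_i + x_{i+1})·c_i = 1788, so x̄ = 1788 / (6·(-88.5)) = -596/177.

-596/177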